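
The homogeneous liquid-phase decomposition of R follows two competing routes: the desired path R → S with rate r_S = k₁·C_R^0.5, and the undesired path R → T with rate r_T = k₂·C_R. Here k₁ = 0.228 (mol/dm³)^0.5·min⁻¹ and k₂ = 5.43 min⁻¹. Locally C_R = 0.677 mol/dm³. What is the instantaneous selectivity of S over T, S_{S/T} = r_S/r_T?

0.0510

S_{S/T} = r_S/r_T = (k₁·C_R^0.5)/(k₂·C_R) = (k₁/k₂)·C_R^-0.5.
= (0.228×0.6770^0.5) / (5.43×0.6770) = 0.1876/3.676 = 0.0510.
The undesired path is higher order in R, so low C_R (CSTR or dilute feed) favours S.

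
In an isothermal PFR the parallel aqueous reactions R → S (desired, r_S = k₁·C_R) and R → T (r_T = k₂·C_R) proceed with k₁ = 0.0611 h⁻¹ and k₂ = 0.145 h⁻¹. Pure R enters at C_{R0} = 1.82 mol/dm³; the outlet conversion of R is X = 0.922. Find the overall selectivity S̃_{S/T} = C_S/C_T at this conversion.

0.421

C_R = C_{R0}(1−X) = 0.1420 mol/dm³.
Both paths are first order in R, so the instantaneous fraction to S is constant: dC_S/d(−C_R) = k₁/(k₁+k₂) = 0.2965.
C_S = 0.2965·(C_{R0}−C_R) = 0.2965×1.678 = 0.497 mol/dm³.
C_T = (C_{R0}−C_R)−C_S = 1.181 mol/dm³; S̃_{S/T} = 0.4975/1.181 = 0.421.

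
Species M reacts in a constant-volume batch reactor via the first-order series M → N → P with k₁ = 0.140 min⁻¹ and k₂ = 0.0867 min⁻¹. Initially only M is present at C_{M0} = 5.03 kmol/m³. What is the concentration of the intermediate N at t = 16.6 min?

1.84 kmol/m³

Solving the coupled first-order balances gives C_N(t) = [k₁/(k₂−k₁)]·C_{M0}·(e^(−k₁t) − e^(−k₂t)).
e^(−k₁t) = e^(−0.140×16.6) = e^(−2.324) = 0.09788; e^(−k₂t) = e^(−1.439) = 0.2371.
C_N = 0.140×5.03/(0.0867−0.140) × (0.09788−0.2371) = (-13.21)×(-0.1392) = 1.840 kmol/m³.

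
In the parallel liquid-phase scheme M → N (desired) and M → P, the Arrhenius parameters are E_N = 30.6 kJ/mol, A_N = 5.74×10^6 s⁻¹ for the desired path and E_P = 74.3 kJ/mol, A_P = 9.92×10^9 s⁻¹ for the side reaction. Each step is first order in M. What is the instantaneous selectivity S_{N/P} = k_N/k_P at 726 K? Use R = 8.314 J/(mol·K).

Since both paths have the same order in M, the concentration cancels and S_{N/P} = k_N/k_P = (A_N/A_P)·exp[(E_P−E_N)/(RT)].
(E_P−E_N)/(RT) = (74.3−30.6)×10³/(8.314×726) = 43700/6036 = 7.240.
k_N/k_P = (5.74×10^6/9.92×10^9)·exp(7.240) = 5.786×10^-4 × 1394 = 0.807.

0.807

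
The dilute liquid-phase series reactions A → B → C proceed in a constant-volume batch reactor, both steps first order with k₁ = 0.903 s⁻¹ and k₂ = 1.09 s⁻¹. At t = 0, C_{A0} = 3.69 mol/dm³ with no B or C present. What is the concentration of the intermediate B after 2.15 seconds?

0.846 mol/dm³

The intermediate concentration in a first-order A→B→C sequence is C_B = k₁C_{A0}(e^(−k₁t) − e^(−k₂t))/(k₂−k₁).
e^(−k₁t) = e^(−0.903×2.15) = e^(−1.941) = 0.1435; e^(−k₂t) = e^(−2.344) = 0.09599.
C_B = 0.903×3.69/(1.09−0.903) × (0.1435−0.09599) = 17.82×0.04750 = 0.8465 mol/dm³.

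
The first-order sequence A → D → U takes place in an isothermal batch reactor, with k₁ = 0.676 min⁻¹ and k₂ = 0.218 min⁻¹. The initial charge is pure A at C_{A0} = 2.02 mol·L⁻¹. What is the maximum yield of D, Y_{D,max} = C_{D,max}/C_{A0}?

0.584

At the optimum, C_{D,max}/C_{A0} = (k₁/k₂)^[k₂/(k₂−k₁)].
= (0.676/0.218)^(0.218/(0.218−0.676)) = (3.101)^(-0.4760) = 0.5835.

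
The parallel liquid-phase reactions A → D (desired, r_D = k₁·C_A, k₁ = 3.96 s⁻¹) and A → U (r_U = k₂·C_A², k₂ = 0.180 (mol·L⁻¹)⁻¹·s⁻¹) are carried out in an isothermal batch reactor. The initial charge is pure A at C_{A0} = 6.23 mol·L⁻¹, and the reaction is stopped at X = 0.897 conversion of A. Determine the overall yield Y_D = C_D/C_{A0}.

0.779

C_A = C_{A0}(1−X) = 0.6417 mol·L⁻¹.
Along a PFR/batch, dC_D/dC_A = −r_D/(r_D+r_U) = −k₁/(k₁+k₂·C_A).
Integrating from C_{A0} to C_A: C_D = (3.96/0.180)·ln[(3.96+0.180·6.23)/(3.96+0.180·0.642)] = 22.00·ln(5.081/4.076) = 4.853 mol·L⁻¹.
Y_D = C_D/C_{A0} = 4.853/6.23 = 0.779.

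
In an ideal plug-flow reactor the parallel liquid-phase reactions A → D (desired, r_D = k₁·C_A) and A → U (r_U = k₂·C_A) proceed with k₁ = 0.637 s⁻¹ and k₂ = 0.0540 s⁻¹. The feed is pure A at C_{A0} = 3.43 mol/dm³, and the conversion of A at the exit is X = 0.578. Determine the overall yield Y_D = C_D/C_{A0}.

C_A = C_{A0}(1−X) = 1.447 mol/dm³.
Both paths are first order in A, so the instantaneous fraction to D is constant: dC_D/d(−C_A) = k₁/(k₁+k₂) = 0.9219.
C_D = 0.9219·(C_{A0}−C_A) = 0.9219×1.983 = 1.83 mol/dm³.
Y_D = C_D/C_{A0} = 1.828/3.43 = 0.533.

0.533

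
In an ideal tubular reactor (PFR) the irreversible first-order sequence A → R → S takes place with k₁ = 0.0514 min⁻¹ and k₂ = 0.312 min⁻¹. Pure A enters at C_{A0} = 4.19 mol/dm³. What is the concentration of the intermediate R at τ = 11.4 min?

0.436 mol/dm³

The intermediate concentration in a first-order A→B→C sequence is C_R = k₁C_{A0}(e^(−k₁τ) − e^(−k₂τ))/(k₂−k₁).
e^(−k₁τ) = e^(−0.0514×11.4) = e^(−0.5860) = 0.5566; e^(−k₂τ) = e^(−3.557) = 0.02853.
C_R = 0.0514×4.19/(0.312−0.0514) × (0.5566−0.02853) = 0.8264×0.5280 = 0.4364 mol/dm³.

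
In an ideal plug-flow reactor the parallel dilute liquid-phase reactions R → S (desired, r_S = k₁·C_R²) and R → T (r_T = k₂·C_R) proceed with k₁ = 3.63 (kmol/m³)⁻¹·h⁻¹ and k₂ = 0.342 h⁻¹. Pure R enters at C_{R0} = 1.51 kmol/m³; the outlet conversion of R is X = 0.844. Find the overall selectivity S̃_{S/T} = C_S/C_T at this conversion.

7.55

C_R = C_{R0}(1−X) = 0.2356 kmol/m³.
Along a PFR/batch, dC_T/dC_R = −r_T/(r_S+r_T) = −k₂/(k₂+k₁·C_R).
Integrating from C_{R0} to C_R: C_T = (0.342/3.63)·ln[(0.342+3.63·1.51)/(0.342+3.63·0.236)] = 0.09421·ln(5.823/1.197) = 0.1490 kmol/m³.
Then C_S = (C_{R0}−C_R) − C_T = 1.274 − 0.1490 = 1.125 kmol/m³.
S̃_{S/T} = C_S/C_T = 1.125/0.1490 = 7.55.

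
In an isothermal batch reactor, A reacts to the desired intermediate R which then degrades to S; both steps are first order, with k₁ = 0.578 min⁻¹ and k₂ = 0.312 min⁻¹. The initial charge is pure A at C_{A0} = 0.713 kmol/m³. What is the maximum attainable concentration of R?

At the optimum, C_{R,max}/C_{A0} = (k₁/k₂)^[k₂/(k₂−k₁)].
= (0.578/0.312)^(0.312/(0.312−0.578)) = (1.853)^(-1.173) = 0.4852.
C_{R,max} = 0.4852×0.713 = 0.346 kmol/m³.

0.346 kmol/m³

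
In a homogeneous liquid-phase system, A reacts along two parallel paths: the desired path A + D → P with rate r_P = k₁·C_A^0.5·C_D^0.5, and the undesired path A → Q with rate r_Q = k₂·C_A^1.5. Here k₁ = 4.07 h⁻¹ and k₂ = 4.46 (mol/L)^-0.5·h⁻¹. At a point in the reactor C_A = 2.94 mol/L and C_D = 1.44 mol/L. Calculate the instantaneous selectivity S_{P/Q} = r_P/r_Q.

0.372

S_{P/Q} = r_P/r_Q = (k₁·C_A^0.5·C_D^0.5)/(k₂·C_A^1.5) = (k₁/k₂)·C_A⁻¹·C_D^0.5.
= (4.07×2.940^0.5×1.440^0.5) / (4.46×2.940^1.5) = 8.374/22.48 = 0.372.
The undesired path is higher order in A, so low C_A (CSTR or dilute feed) favours P.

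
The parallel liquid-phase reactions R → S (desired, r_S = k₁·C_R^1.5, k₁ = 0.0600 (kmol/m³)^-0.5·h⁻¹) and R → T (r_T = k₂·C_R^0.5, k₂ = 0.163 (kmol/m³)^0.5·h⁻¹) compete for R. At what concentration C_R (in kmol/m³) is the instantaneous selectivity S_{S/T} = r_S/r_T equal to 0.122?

S_{S/T} = (k₁/k₂)·C_R ⇒ C_R = S·k₂/k₁.
= 0.122×0.163/0.0600 = 0.331 kmol/m³.

0.331 kmol/m³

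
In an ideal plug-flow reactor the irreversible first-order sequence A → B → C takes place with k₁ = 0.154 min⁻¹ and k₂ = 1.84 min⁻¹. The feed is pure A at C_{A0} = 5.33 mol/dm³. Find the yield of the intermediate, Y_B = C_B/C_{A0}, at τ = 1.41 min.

Solving the coupled first-order balances gives C_B(τ) = [k₁/(k₂−k₁)]·C_{A0}·(e^(−k₁τ) − e^(−k₂τ)).
e^(−k₁τ) = e^(−0.154×1.41) = e^(−0.2171) = 0.8048; e^(−k₂τ) = e^(−2.594) = 0.07469.
C_B = 0.154×5.33/(1.84−0.154) × (0.8048−0.07469) = 0.4868×0.7301 = 0.3555 mol/dm³.
Y_B = C_B/C_{A0} = 0.3555/5.33 = 0.0667.

0.0667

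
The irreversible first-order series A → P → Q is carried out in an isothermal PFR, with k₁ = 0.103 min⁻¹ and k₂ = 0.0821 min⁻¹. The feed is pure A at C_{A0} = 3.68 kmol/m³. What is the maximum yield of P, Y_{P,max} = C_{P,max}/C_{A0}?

Evaluating C_P at τ_opt = ln(k₂/k₁)/(k₂−k₁) gives C_{P,max}/C_{A0} = (k₁/k₂)^[k₂/(k₂−k₁)].
= (0.103/0.0821)^(0.0821/(0.0821−0.103)) = (1.255)^(-3.928) = 0.4103.

0.410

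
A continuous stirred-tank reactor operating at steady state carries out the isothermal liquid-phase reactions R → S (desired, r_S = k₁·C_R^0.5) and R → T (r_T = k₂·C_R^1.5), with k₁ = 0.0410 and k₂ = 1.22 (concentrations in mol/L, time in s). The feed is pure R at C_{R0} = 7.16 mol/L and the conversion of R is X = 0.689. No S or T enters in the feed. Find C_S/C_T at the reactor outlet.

0.0151

Exit C_R = C_{R0}(1−X) = 7.16×0.311 = 2.227 mol/L.
In a CSTR the entire volume is at exit conditions, so r_S = 0.0410×2.227^0.5 = 0.06118 and r_T = 1.22×2.227^1.5 = 4.054.
Overall selectivity = C_S/C_T = r_Sτ/(r_Tτ) = r_S/r_T = 0.0151.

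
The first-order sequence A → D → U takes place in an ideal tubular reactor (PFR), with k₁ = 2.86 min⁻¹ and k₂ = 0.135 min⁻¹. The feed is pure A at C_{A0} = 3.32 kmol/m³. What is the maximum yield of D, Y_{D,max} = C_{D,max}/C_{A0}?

At the optimum, C_{D,max}/C_{A0} = (k₁/k₂)^[k₂/(k₂−k₁)].
= (2.86/0.135)^(0.135/(0.135−2.86)) = (21.19)^(-0.04954) = 0.8596.

0.860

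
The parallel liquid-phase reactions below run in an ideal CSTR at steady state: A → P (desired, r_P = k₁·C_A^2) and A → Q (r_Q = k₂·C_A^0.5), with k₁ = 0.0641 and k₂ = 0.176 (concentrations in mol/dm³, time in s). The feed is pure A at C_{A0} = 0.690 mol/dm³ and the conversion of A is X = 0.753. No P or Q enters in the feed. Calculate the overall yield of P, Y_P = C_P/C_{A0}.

Exit C_A = C_{A0}(1−X) = 0.690×0.247 = 0.1704 mol/dm³.
Rates in a CSTR are evaluated at the outlet concentration: r_P = 0.0641×0.1704^2 = 0.001862, r_Q = 0.176×0.1704^0.5 = 0.07266.
Fraction of consumed A going to P: r_P/(r_P+r_Q) = 0.02498.
C_P = 0.02498·C_{A0}·X = 0.02498×0.690×0.753 = 0.0130 mol/dm³; Y_P = C_P/C_{A0} = 0.0188.

0.0188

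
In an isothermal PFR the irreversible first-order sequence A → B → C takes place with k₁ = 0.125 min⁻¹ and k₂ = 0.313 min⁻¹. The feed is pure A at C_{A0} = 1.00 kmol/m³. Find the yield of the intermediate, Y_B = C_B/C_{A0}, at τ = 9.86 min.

The intermediate concentration in a first-order A→B→C sequence is C_B = k₁C_{A0}(e^(−k₁τ) − e^(−k₂τ))/(k₂−k₁).
e^(−k₁τ) = e^(−0.125×9.86) = e^(−1.232) = 0.2916; e^(−k₂τ) = e^(−3.086) = 0.04568.
C_B = 0.125×1.00/(0.313−0.125) × (0.2916−0.04568) = 0.6649×0.2459 = 0.1635 kmol/m³.
Y_B = C_B/C_{A0} = 0.1635/1.00 = 0.163.

0.163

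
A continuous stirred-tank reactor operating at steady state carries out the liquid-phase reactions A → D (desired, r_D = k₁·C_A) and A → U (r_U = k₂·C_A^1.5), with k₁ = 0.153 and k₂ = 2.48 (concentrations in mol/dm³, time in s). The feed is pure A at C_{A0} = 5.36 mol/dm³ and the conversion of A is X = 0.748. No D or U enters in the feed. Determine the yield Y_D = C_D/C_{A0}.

0.0377

Exit C_A = C_{A0}(1−X) = 5.36×0.252 = 1.351 mol/dm³.
A CSTR operates uniformly at the exit composition, giving r_D = 0.2067 and r_U = 3.893 (each k·C_A^n at C_A = 1.351).
Fraction of consumed A going to D: r_D/(r_D+r_U) = 0.05041.
C_D = 0.05041·C_{A0}·X = 0.05041×5.36×0.748 = 0.202 mol/dm³; Y_D = C_D/C_{A0} = 0.0377.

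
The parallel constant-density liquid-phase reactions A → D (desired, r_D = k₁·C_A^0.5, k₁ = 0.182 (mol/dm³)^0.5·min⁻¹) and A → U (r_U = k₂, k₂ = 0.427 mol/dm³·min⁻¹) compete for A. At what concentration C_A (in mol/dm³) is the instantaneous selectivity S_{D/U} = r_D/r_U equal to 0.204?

S_{D/U} = (k₁/k₂)·C_A^0.5 ⇒ C_A = (S·k₂/k₁)^(2).
= (0.204×0.427/0.182)^(2) = (0.4786)^(2) = 0.229 mol/dm³.

0.229 mol/dm³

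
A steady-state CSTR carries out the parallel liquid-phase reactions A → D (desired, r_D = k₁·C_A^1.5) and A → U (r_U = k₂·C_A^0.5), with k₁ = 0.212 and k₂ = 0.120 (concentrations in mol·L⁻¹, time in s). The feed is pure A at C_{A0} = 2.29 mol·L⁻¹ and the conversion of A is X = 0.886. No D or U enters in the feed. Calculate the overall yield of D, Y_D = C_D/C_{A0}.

Exit C_A = C_{A0}(1−X) = 2.29×0.114 = 0.2611 mol·L⁻¹.
Rates in a CSTR are evaluated at the outlet concentration: r_D = 0.212×0.2611^1.5 = 0.02828, r_U = 0.120×0.2611^0.5 = 0.06131.
Fraction of consumed A going to D: r_D/(r_D+r_U) = 0.3156.
C_D = 0.3156·C_{A0}·X = 0.3156×2.29×0.886 = 0.640 mol·L⁻¹; Y_D = C_D/C_{A0} = 0.280.

0.280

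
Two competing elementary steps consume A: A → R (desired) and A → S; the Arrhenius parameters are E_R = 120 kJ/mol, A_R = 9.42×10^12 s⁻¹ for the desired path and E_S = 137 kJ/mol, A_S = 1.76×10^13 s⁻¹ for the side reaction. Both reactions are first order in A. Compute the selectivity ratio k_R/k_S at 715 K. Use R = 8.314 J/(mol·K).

9.34

Since both paths have the same order in A, the concentration cancels and S_{R/S} = k_R/k_S = (A_R/A_S)·exp[(E_S−E_R)/(RT)].
(E_S−E_R)/(RT) = (137−120)×10³/(8.314×715) = 17000/5945 = 2.860.
k_R/k_S = (9.42×10^12/1.76×10^13)·exp(2.860) = 0.5352 × 17.46 = 9.34.
Since E_R < E_S, lowering the temperature improves selectivity toward R.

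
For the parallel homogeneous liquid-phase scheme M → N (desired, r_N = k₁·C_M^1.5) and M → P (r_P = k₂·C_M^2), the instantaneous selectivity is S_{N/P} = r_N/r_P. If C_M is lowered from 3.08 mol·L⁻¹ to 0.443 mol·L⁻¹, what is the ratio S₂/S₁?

2.64

S_{N/P} = (k₁/k₂)·C_M^-0.5, so S₂/S₁ = (C_{M,2}/C_{M,1})^-0.5.
= (0.443/3.08)^(-0.5) = (0.1438)^(-0.5) = 2.64.
Selectivity toward N rises as C_M falls — low-concentration operation is favoured.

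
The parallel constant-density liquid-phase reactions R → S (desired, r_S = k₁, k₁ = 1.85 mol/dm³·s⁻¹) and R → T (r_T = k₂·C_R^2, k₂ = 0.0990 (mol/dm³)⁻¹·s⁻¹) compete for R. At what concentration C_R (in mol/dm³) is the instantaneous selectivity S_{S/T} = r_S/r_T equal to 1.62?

S_{S/T} = (k₁/k₂)·C_R^-2 ⇒ C_R = (S·k₂/k₁)^(-0.5).
= (1.62×0.0990/1.85)^(-0.5) = (0.08669)^(-0.5) = 3.40 mol/dm³.

3.40 mol/dm³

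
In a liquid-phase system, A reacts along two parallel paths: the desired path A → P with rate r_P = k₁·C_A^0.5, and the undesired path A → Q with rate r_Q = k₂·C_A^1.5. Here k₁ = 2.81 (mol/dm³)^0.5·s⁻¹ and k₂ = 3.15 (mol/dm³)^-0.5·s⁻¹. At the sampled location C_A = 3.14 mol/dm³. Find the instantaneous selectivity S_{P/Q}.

0.284

S_{P/Q} = r_P/r_Q = (k₁·C_A^0.5)/(k₂·C_A^1.5) = (k₁/k₂)·C_A⁻¹.
= (2.81×3.140^0.5) / (3.15×3.140^1.5) = 4.979/17.53 = 0.284.
The undesired path is higher order in A, so low C_A (CSTR or dilute feed) favours P.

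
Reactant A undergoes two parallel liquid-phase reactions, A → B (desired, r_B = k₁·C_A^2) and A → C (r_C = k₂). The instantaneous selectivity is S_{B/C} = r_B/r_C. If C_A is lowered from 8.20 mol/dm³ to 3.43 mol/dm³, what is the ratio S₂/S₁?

S_{B/C} = (k₁/k₂)·C_A^2, so S₂/S₁ = (C_{A,2}/C_{A,1})^2.
= (3.43/8.20)^2 = (0.4183)^2 = 0.175.
Selectivity toward B falls as C_A falls — high-concentration operation is favoured.

0.175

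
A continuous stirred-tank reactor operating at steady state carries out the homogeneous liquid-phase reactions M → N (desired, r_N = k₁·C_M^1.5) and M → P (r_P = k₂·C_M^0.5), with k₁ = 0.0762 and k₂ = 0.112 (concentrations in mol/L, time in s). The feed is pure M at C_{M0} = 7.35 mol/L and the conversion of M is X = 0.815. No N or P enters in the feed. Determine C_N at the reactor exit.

2.88 mol/L

Exit C_M = C_{M0}(1−X) = 7.35×0.185 = 1.360 mol/L.
A CSTR operates uniformly at the exit composition, giving r_N = 0.1208 and r_P = 0.1306 (each k·C_M^n at C_M = 1.360).
Fraction of consumed M going to N: r_N/(r_N+r_P) = 0.4806.
C_N = 0.4806·C_{M0}·X = 0.4806×7.35×0.815 = 2.88 mol/L.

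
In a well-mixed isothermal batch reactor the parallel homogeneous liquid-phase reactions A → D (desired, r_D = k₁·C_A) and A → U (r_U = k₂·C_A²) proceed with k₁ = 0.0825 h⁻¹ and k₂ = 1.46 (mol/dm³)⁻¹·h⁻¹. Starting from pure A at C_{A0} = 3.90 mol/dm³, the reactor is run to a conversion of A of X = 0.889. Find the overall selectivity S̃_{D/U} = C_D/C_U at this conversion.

C_A = C_{A0}(1−X) = 0.4329 mol/dm³.
Along a PFR/batch, dC_D/dC_A = −r_D/(r_D+r_U) = −k₁/(k₁+k₂·C_A).
Integrating from C_{A0} to C_A: C_D = (0.0825/1.46)·ln[(0.0825+1.46·3.90)/(0.0825+1.46·0.433)] = 0.05651·ln(5.776/0.7145) = 0.1181 mol/dm³.
C_U = (C_{A0}−C_A)−C_D = 3.349 mol/dm³; S̃_{D/U} = 0.1181/3.349 = 0.0353.

0.0353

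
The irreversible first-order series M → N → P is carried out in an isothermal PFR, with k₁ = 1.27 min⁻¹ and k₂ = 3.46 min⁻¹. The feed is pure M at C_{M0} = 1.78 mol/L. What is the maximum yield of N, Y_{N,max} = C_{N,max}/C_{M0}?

0.205

Evaluating C_N at τ_opt = ln(k₂/k₁)/(k₂−k₁) gives C_{N,max}/C_{M0} = (k₁/k₂)^[k₂/(k₂−k₁)].
= (1.27/3.46)^(3.46/(3.46−1.27)) = (0.3671)^(1.580) = 0.2053.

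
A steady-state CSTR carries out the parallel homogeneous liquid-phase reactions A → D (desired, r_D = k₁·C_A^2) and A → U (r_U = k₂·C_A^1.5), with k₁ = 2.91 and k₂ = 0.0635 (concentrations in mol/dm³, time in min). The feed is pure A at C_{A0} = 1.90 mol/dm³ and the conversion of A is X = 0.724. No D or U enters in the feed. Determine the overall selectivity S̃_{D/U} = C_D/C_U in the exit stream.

33.2

Exit C_A = C_{A0}(1−X) = 1.90×0.276 = 0.5244 mol/dm³.
Rates in a CSTR are evaluated at the outlet concentration: r_D = 2.91×0.5244^2 = 0.8002, r_U = 0.0635×0.5244^1.5 = 0.02411.
Overall selectivity = C_D/C_U = r_Dτ/(r_Uτ) = r_D/r_U = 33.2.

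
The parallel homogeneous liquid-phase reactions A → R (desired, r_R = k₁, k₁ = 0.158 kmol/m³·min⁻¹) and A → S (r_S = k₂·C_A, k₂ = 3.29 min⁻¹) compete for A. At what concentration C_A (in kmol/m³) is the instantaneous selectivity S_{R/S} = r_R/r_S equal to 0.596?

S_{R/S} = (k₁/k₂)·C_A⁻¹ ⇒ C_A = (S·k₂/k₁)^(-1).
= (0.596×3.29/0.158)^(-1) = (12.41)^(-1) = 0.0806 kmol/m³.

0.0806 kmol/m³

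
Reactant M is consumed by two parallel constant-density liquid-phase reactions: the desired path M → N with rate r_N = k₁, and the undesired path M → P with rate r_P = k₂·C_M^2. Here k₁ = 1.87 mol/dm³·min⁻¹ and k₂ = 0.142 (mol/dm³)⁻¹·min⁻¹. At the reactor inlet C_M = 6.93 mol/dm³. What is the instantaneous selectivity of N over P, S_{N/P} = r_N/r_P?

0.274

S_{N/P} = r_N/r_P = (k₁)/(k₂·C_M^2) = (k₁/k₂)·C_M^-2.
= (1.87) / (0.142×6.930^2) = 1.870/6.820 = 0.274.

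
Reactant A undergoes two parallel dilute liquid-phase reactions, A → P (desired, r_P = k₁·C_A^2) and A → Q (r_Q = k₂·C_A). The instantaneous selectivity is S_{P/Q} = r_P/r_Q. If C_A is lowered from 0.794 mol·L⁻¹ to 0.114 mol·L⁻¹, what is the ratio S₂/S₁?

S_{P/Q} = (k₁/k₂)·C_A, so S₂/S₁ = (C_{A,2}/C_{A,1}).
= 0.114/0.794 = 0.144.

0.144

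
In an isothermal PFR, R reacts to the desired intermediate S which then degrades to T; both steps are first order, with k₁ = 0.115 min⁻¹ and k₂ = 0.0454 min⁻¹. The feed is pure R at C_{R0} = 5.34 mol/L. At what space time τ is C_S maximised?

13.4 min

Setting dC_S/dτ = 0 gives τ_opt = ln(k₂/k₁)/(k₂−k₁).
= ln(0.0454/0.115)/(0.0454−0.115) = ln(0.3948)/-0.06960 = -0.9294/-0.06960 = 13.4 min.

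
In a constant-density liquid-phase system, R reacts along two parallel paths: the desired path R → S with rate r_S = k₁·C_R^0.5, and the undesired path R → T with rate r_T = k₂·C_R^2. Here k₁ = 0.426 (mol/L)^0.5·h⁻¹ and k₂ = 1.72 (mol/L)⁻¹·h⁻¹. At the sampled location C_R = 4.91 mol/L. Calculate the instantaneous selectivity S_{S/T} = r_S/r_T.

0.0228

S_{S/T} = r_S/r_T = (k₁·C_R^0.5)/(k₂·C_R^2) = (k₁/k₂)·C_R^-1.5.
= (0.426×4.910^0.5) / (1.72×4.910^2) = 0.9440/41.47 = 0.0228.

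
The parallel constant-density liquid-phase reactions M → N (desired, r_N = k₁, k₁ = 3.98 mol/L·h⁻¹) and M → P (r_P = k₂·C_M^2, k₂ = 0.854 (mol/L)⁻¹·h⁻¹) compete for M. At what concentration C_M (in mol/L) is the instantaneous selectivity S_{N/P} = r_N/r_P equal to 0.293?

3.99 mol/L

S_{N/P} = (k₁/k₂)·C_M^-2 ⇒ C_M = (S·k₂/k₁)^(-0.5).
= (0.293×0.854/3.98)^(-0.5) = (0.06287)^(-0.5) = 3.99 mol/L.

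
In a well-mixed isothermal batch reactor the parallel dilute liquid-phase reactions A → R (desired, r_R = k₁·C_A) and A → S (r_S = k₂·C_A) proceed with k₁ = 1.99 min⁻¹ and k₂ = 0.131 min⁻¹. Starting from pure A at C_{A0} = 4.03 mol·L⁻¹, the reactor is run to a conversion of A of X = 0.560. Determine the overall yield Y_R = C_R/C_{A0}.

0.525

C_A = C_{A0}(1−X) = 1.773 mol·L⁻¹.
Both paths are first order in A, so the instantaneous fraction to R is constant: dC_R/d(−C_A) = k₁/(k₁+k₂) = 0.9382.
C_R = 0.9382·(C_{A0}−C_A) = 0.9382×2.257 = 2.12 mol·L⁻¹.
Y_R = C_R/C_{A0} = 2.117/4.03 = 0.525.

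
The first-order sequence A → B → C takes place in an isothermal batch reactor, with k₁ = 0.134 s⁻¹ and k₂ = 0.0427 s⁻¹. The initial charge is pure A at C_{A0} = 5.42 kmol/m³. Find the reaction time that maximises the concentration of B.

12.5 s

For first-order series the maximum of C_B occurs at t_opt = ln(k₂/k₁)/(k₂−k₁).
= ln(0.0427/0.134)/(0.0427−0.134) = ln(0.3187)/-0.09130 = -1.144/-0.09130 = 12.5 s.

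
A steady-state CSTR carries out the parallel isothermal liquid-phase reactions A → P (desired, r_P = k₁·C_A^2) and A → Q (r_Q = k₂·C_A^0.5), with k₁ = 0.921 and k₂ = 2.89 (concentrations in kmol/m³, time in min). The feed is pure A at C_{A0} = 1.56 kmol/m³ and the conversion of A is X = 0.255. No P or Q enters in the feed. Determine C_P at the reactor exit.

Exit C_A = C_{A0}(1−X) = 1.56×0.745 = 1.162 kmol/m³.
A CSTR operates uniformly at the exit composition, giving r_P = 1.244 and r_Q = 3.116 (each k·C_A^n at C_A = 1.162).
Fraction of consumed A going to P: r_P/(r_P+r_Q) = 0.2853.
C_P = 0.2853·C_{A0}·X = 0.2853×1.56×0.255 = 0.114 kmol/m³.

0.114 kmol/m³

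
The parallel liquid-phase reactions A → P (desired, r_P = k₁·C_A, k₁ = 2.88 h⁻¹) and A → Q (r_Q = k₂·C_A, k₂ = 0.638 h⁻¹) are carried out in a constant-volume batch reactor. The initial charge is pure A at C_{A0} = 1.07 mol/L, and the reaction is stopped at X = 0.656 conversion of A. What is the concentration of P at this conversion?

0.575 mol/L

C_A = C_{A0}(1−X) = 0.3681 mol/L.
Both paths are first order in A, so the instantaneous fraction to P is constant: dC_P/d(−C_A) = k₁/(k₁+k₂) = 0.8186.
C_P = 0.8186·(C_{A0}−C_A) = 0.8186×0.7019 = 0.575 mol/L.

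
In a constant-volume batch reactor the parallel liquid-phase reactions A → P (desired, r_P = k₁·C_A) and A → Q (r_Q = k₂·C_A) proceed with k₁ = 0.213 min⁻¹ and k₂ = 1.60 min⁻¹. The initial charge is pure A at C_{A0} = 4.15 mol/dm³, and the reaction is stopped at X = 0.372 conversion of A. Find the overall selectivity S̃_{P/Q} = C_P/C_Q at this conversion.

C_A = C_{A0}(1−X) = 2.606 mol/dm³.
Both paths are first order in A, so the instantaneous fraction to P is constant: dC_P/d(−C_A) = k₁/(k₁+k₂) = 0.1175.
C_P = 0.1175·(C_{A0}−C_A) = 0.1175×1.544 = 0.181 mol/dm³.
C_Q = (C_{A0}−C_A)−C_P = 1.362 mol/dm³; S̃_{P/Q} = 0.1814/1.362 = 0.133.

0.133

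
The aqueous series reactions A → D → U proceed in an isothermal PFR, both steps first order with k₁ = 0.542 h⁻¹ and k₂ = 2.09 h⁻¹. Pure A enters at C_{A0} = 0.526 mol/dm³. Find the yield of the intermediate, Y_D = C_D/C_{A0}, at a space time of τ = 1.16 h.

For first-order series with pure A initially, C_D(τ) = k₁C_{A0}/(k₂−k₁)·(e^(−k₁τ) − e^(−k₂τ)).
e^(−k₁τ) = e^(−0.542×1.16) = e^(−0.6287) = 0.5333; e^(−k₂τ) = e^(−2.424) = 0.08853.
C_D = 0.542×0.526/(2.09−0.542) × (0.5333−0.08853) = 0.1842×0.4447 = 0.08191 mol/dm³.
Y_D = C_D/C_{A0} = 0.08191/0.526 = 0.156.

0.156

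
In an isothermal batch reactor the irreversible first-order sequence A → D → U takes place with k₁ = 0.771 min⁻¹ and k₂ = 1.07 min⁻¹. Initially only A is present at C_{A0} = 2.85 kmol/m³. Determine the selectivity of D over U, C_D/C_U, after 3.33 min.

The intermediate concentration in a first-order A→B→C sequence is C_D = k₁C_{A0}(e^(−k₁t) − e^(−k₂t))/(k₂−k₁).
e^(−k₁t) = e^(−0.771×3.33) = e^(−2.567) = 0.07673; e^(−k₂t) = e^(−3.563) = 0.02835.
C_D = 0.771×2.85/(1.07−0.771) × (0.07673−0.02835) = 7.349×0.04838 = 0.3556 kmol/m³.
C_A = C_{A0}e^(−k₁t) = 0.2187 kmol/m³, so C_U = C_{A0}−C_A−C_D = 2.276 kmol/m³; C_D/C_U = 0.156.

0.156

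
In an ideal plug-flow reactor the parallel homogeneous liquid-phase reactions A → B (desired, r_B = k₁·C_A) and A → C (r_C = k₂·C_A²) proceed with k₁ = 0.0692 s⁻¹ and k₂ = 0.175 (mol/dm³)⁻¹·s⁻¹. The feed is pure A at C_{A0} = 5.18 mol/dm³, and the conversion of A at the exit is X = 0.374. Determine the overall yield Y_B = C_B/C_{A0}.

C_A = C_{A0}(1−X) = 3.243 mol/dm³.
Along a PFR/batch, dC_B/dC_A = −r_B/(r_B+r_C) = −k₁/(k₁+k₂·C_A).
Integrating from C_{A0} to C_A: C_B = (0.0692/0.175)·ln[(0.0692+0.175·5.18)/(0.0692+0.175·3.24)] = 0.3954·ln(0.9757/0.6367) = 0.1688 mol/dm³.
Y_B = C_B/C_{A0} = 0.1688/5.18 = 0.0326.

0.0326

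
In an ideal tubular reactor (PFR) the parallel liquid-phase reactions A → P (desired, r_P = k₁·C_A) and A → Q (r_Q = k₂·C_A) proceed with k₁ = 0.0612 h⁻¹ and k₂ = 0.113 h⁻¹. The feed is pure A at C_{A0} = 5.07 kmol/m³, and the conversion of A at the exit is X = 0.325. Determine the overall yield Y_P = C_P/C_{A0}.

C_A = C_{A0}(1−X) = 3.422 kmol/m³.
Both paths are first order in A, so the instantaneous fraction to P is constant: dC_P/d(−C_A) = k₁/(k₁+k₂) = 0.3513.
C_P = 0.3513·(C_{A0}−C_A) = 0.3513×1.648 = 0.579 kmol/m³.
Y_P = C_P/C_{A0} = 0.5789/5.07 = 0.114.

0.114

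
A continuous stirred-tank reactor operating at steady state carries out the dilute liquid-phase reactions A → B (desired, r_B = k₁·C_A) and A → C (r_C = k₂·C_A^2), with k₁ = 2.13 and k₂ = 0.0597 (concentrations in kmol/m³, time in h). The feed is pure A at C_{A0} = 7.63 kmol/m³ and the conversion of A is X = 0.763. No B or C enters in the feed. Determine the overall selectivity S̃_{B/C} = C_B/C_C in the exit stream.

Exit C_A = C_{A0}(1−X) = 7.63×0.237 = 1.808 kmol/m³.
In a CSTR the entire volume is at exit conditions, so r_B = 2.13×1.808 = 3.852 and r_C = 0.0597×1.808^2 = 0.1952.
Overall selectivity = C_B/C_C = r_Bτ/(r_Cτ) = r_B/r_C = 19.7.

19.7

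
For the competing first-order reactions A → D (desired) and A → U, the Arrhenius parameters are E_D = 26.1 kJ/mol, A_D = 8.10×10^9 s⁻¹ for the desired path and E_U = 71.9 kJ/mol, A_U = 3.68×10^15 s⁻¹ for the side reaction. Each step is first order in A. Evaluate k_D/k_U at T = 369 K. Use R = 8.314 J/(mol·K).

6.70

With equal orders, S_{D/U} = k_D/k_U = (A_D/A_U)·exp[(E_U−E_D)/(RT)].
(E_U−E_D)/(RT) = (71.9−26.1)×10³/(8.314×369) = 45800/3068 = 14.93.
k_D/k_U = (8.10×10^9/3.68×10^15)·exp(14.93) = 2.201×10^-6 × 3.045×10^6 = 6.70.
Since E_D < E_U, lowering the temperature improves selectivity toward D.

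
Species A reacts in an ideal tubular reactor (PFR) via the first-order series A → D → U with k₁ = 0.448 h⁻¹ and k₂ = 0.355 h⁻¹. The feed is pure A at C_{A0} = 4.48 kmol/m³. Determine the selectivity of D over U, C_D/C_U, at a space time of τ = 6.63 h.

0.285

The intermediate concentration in a first-order A→B→C sequence is C_D = k₁C_{A0}(e^(−k₁τ) − e^(−k₂τ))/(k₂−k₁).
e^(−k₁τ) = e^(−0.448×6.63) = e^(−2.970) = 0.05129; e^(−k₂τ) = e^(−2.354) = 0.09502.
C_D = 0.448×4.48/(0.355−0.448) × (0.05129−0.09502) = (-21.58)×(-0.04373) = 0.9438 kmol/m³.
C_A = C_{A0}e^(−k₁τ) = 0.2298 kmol/m³, so C_U = C_{A0}−C_A−C_D = 3.306 kmol/m³; C_D/C_U = 0.285.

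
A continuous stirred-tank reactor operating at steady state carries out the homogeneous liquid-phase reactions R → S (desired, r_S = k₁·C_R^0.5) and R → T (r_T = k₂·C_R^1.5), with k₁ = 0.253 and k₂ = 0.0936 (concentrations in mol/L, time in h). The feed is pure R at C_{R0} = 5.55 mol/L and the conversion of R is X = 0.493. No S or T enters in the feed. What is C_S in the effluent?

Exit C_R = C_{R0}(1−X) = 5.55×0.507 = 2.814 mol/L.
A CSTR operates uniformly at the exit composition, giving r_S = 0.4244 and r_T = 0.4418 (each k·C_R^n at C_R = 2.814).
Fraction of consumed R going to S: r_S/(r_S+r_T) = 0.4900.
C_S = 0.4900·C_{R0}·X = 0.4900×5.55×0.493 = 1.34 mol/L.

1.34 mol/L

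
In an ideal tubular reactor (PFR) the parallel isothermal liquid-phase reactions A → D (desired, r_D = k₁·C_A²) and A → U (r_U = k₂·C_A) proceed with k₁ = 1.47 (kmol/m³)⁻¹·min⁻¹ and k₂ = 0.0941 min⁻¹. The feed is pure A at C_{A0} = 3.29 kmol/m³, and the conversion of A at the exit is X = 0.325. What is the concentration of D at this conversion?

C_A = C_{A0}(1−X) = 2.221 kmol/m³.
Along a PFR/batch, dC_U/dC_A = −r_U/(r_D+r_U) = −k₂/(k₂+k₁·C_A).
Integrating from C_{A0} to C_A: C_U = (0.0941/1.47)·ln[(0.0941+1.47·3.29)/(0.0941+1.47·2.22)] = 0.06401·ln(4.930/3.359) = 0.02457 kmol/m³.
Then C_D = (C_{A0}−C_A) − C_U = 1.069 − 0.02457 = 1.045 kmol/m³.

1.04 kmol/m³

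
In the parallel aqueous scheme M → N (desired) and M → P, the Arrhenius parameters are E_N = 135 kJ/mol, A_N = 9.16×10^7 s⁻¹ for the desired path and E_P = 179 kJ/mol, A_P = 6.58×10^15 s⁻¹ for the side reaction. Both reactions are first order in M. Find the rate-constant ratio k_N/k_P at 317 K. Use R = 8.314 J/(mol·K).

k_N/k_P = (A_N/A_P)·exp[−(E_N−E_P)/(RT)] = (A_N/A_P)·exp[(E_P−E_N)/(RT)].
(E_P−E_N)/(RT) = (179−135)×10³/(8.314×317) = 44000/2636 = 16.69.
k_N/k_P = (9.16×10^7/6.58×10^15)·exp(16.69) = 1.392×10^-8 × 1.780×10^7 = 0.248.

0.248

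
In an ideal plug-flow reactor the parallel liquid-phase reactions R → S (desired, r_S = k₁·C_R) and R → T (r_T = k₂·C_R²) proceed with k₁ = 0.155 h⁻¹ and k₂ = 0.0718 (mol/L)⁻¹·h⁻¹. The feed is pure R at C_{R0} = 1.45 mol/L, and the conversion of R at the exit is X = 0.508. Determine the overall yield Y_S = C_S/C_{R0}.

C_R = C_{R0}(1−X) = 0.7134 mol/L.
Along a PFR/batch, dC_S/dC_R = −r_S/(r_S+r_T) = −k₁/(k₁+k₂·C_R).
Integrating from C_{R0} to C_R: C_S = (0.155/0.0718)·ln[(0.155+0.0718·1.45)/(0.155+0.0718·0.713)] = 2.159·ln(0.2591/0.2062) = 0.4928 mol/L.
Y_S = C_S/C_{R0} = 0.4928/1.45 = 0.340.

0.340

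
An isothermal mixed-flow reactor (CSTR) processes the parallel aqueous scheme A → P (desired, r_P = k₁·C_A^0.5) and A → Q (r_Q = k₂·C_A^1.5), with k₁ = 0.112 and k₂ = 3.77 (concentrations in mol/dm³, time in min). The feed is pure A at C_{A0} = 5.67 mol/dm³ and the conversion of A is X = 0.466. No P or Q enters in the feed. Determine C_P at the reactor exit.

0.0257 mol/dm³

Exit C_A = C_{A0}(1−X) = 5.67×0.534 = 3.028 mol/dm³.
Rates in a CSTR are evaluated at the outlet concentration: r_P = 0.112×3.028^0.5 = 0.1949, r_Q = 3.77×3.028^1.5 = 19.86.
Fraction of consumed A going to P: r_P/(r_P+r_Q) = 0.009717.
C_P = 0.009717·C_{A0}·X = 0.009717×5.67×0.466 = 0.0257 mol/dm³.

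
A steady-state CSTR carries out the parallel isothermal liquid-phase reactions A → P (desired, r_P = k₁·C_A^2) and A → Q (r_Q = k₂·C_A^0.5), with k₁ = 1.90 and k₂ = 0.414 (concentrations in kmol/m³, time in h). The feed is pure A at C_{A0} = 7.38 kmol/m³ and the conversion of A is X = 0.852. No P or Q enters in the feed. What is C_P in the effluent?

Exit C_A = C_{A0}(1−X) = 7.38×0.148 = 1.092 kmol/m³.
Rates in a CSTR are evaluated at the outlet concentration: r_P = 1.90×1.092^2 = 2.267, r_Q = 0.414×1.092^0.5 = 0.4327.
Fraction of consumed A going to P: r_P/(r_P+r_Q) = 0.8397.
C_P = 0.8397·C_{A0}·X = 0.8397×7.38×0.852 = 5.28 kmol/m³.

5.28 kmol/m³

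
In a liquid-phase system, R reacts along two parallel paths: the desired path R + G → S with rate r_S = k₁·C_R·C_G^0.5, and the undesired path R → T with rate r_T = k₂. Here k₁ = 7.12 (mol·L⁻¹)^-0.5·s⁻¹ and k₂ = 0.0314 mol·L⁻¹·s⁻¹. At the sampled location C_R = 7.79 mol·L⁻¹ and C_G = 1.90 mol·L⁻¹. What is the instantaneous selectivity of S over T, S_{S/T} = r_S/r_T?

S_{S/T} = r_S/r_T = (k₁·C_R·C_G^0.5)/(k₂) = (k₁/k₂)·C_R·C_G^0.5.
= (7.12×7.790×1.900^0.5) / (0.0314) = 76.45/0.03140 = 2435.
Since the desired path is higher order in R, keeping C_R high (PFR or concentrated feed) favours S.

2435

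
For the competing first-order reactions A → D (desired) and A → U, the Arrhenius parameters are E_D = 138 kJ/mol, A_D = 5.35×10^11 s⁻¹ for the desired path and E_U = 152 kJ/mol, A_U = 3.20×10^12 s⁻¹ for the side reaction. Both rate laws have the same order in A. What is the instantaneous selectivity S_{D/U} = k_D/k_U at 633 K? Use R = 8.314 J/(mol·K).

k_D/k_U = (A_D/A_U)·exp[−(E_D−E_U)/(RT)] = (A_D/A_U)·exp[(E_U−E_D)/(RT)].
(E_U−E_D)/(RT) = (152−138)×10³/(8.314×633) = 14000/5263 = 2.660.
k_D/k_U = (5.35×10^11/3.20×10^12)·exp(2.660) = 0.1672 × 14.30 = 2.39.
Since E_D < E_U, lowering the temperature improves selectivity toward D.

2.39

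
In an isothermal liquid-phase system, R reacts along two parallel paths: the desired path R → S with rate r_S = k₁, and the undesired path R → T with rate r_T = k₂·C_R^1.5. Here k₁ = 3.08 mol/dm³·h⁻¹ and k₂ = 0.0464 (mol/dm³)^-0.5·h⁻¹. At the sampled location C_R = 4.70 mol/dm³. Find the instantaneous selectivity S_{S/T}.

6.51

S_{S/T} = r_S/r_T = (k₁)/(k₂·C_R^1.5) = (k₁/k₂)·C_R^-1.5.
= (3.08) / (0.0464×4.700^1.5) = 3.080/0.4728 = 6.51.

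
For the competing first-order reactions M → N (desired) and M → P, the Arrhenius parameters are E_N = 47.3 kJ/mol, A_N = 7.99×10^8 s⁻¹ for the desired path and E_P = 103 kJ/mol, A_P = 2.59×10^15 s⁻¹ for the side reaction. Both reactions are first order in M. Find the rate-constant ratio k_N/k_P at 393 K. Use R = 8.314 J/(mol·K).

7.81

k_N/k_P = (A_N/A_P)·exp[−(E_N−E_P)/(RT)] = (A_N/A_P)·exp[(E_P−E_N)/(RT)].
(E_P−E_N)/(RT) = (103−47.3)×10³/(8.314×393) = 55700/3267 = 17.05.
k_N/k_P = (7.99×10^8/2.59×10^15)·exp(17.05) = 3.085×10^-7 × 2.532×10^7 = 7.81.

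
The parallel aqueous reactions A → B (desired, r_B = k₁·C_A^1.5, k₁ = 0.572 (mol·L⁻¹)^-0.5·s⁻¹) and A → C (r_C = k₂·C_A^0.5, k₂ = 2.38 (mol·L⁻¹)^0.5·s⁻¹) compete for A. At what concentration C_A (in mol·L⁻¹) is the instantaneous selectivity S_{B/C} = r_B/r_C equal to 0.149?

S_{B/C} = (k₁/k₂)·C_A ⇒ C_A = S·k₂/k₁.
= 0.149×2.38/0.572 = 0.620 mol·L⁻¹.

0.620 mol·L⁻¹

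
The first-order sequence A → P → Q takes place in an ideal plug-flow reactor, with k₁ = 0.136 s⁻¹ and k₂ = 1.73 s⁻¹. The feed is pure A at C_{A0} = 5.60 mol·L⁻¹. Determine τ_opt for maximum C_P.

Setting dC_P/dτ = 0 gives τ_opt = ln(k₂/k₁)/(k₂−k₁).
= ln(1.73/0.136)/(1.73−0.136) = ln(12.72)/1.594 = 2.543/1.594 = 1.60 s.

1.60 s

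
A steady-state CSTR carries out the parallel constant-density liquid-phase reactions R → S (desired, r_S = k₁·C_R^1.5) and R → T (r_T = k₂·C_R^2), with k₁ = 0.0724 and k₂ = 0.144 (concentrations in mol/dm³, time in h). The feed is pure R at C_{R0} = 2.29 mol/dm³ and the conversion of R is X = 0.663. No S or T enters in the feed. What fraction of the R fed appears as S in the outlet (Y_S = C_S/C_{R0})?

0.241

Exit C_R = C_{R0}(1−X) = 2.29×0.337 = 0.7717 mol/dm³.
In a CSTR the entire volume is at exit conditions, so r_S = 0.0724×0.7717^1.5 = 0.04908 and r_T = 0.144×0.7717^2 = 0.08576.
Fraction of consumed R going to S: r_S/(r_S+r_T) = 0.3640.
C_S = 0.3640·C_{R0}·X = 0.3640×2.29×0.663 = 0.553 mol/dm³; Y_S = C_S/C_{R0} = 0.241.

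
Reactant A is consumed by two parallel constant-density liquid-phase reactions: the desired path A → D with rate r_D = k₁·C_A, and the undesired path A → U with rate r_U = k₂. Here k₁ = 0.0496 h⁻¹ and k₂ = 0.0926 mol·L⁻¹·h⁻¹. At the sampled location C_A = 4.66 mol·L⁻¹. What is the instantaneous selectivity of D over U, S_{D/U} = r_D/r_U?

2.50

S_{D/U} = r_D/r_U = (k₁·C_A)/(k₂) = (k₁/k₂)·C_A.
= (0.0496×4.660) / (0.0926) = 0.2311/0.09260 = 2.50.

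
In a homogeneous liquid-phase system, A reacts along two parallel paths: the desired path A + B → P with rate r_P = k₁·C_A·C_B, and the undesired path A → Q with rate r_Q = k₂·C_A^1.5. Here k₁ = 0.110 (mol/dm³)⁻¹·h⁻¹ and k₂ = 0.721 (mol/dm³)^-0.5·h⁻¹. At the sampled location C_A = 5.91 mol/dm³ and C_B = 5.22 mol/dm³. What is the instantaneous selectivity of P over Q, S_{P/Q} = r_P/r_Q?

S_{P/Q} = r_P/r_Q = (k₁·C_A·C_B)/(k₂·C_A^1.5) = (k₁/k₂)·C_A^-0.5·C_B.
= (0.110×5.910×5.220) / (0.721×5.910^1.5) = 3.394/10.36 = 0.328.
The undesired path is higher order in A, so low C_A (CSTR or dilute feed) favours P.

0.328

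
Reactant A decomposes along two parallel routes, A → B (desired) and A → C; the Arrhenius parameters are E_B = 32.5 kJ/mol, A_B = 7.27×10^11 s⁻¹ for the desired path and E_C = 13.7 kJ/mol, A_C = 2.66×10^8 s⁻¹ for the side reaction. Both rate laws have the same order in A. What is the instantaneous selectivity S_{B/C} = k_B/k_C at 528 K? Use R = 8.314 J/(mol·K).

37.7

With equal orders, S_{B/C} = k_B/k_C = (A_B/A_C)·exp[(E_C−E_B)/(RT)].
(E_C−E_B)/(RT) = (13.7−32.5)×10³/(8.314×528) = -18800/4390 = -4.283.
k_B/k_C = (7.27×10^11/2.66×10^8)·exp(-4.283) = 2733 × 0.01381 = 37.7.
Since E_B > E_C, raising the temperature improves selectivity toward B.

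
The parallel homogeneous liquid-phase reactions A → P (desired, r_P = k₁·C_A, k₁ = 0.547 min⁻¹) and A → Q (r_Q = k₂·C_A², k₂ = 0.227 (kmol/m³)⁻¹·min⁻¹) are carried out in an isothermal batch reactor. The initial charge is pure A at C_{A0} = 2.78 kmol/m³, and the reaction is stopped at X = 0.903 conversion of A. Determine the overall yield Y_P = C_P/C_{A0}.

C_A = C_{A0}(1−X) = 0.2697 kmol/m³.
Along a PFR/batch, dC_P/dC_A = −r_P/(r_P+r_Q) = −k₁/(k₁+k₂·C_A).
Integrating from C_{A0} to C_A: C_P = (0.547/0.227)·ln[(0.547+0.227·2.78)/(0.547+0.227·0.270)] = 2.410·ln(1.178/0.6082) = 1.593 kmol/m³.
Y_P = C_P/C_{A0} = 1.593/2.78 = 0.573.

0.573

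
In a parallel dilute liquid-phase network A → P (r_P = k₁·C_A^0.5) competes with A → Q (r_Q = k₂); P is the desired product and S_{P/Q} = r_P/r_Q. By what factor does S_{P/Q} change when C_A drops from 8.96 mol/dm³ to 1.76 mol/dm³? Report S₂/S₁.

S_{P/Q} = (k₁/k₂)·C_A^0.5, so S₂/S₁ = (C_{A,2}/C_{A,1})^0.5.
= (1.76/8.96)^0.5 = (0.1964)^0.5 = 0.443.
Selectivity toward P falls as C_A falls — high-concentration operation is favoured.

0.443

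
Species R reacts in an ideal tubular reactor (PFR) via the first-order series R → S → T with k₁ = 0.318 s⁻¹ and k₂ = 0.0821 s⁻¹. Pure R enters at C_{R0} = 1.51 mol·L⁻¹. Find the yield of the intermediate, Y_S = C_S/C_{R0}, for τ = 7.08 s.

For first-order series with pure R initially, C_S(τ) = k₁C_{R0}/(k₂−k₁)·(e^(−k₁τ) − e^(−k₂τ)).
e^(−k₁τ) = e^(−0.318×7.08) = e^(−2.251) = 0.1052; e^(−k₂τ) = e^(−0.5813) = 0.5592.
C_S = 0.318×1.51/(0.0821−0.318) × (0.1052−0.5592) = (-2.036)×(-0.4539) = 0.9240 mol·L⁻¹.
Y_S = C_S/C_{R0} = 0.9240/1.51 = 0.612.

0.612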